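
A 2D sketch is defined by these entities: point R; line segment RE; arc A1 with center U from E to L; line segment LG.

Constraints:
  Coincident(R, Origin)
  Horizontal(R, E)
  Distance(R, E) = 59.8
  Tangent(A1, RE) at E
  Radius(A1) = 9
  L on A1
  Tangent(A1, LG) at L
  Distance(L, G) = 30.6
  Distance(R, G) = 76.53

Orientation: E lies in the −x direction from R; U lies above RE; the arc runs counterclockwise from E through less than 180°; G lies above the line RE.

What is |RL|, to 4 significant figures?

53.27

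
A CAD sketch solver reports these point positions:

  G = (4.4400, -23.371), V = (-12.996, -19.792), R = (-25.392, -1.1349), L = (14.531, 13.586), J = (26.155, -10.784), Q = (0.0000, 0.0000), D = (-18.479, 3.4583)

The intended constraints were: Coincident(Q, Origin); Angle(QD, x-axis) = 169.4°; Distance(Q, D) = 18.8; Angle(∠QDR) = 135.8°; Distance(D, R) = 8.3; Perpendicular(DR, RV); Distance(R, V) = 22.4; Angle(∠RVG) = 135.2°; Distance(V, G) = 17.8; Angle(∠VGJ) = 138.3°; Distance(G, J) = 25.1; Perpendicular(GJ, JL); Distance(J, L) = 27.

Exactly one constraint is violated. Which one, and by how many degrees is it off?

Perpendicular(GJ, JL) — off by 4.60°.

Q = (0.00, 0.00) ✓; QD at 169.4° ✓; |QD| = 18.80 ✓; ∠QDR = 135.8° ✓; |DR| = 8.300 ✓; ∠(DR, RV) = 90.00° ✓; |RV| = 22.40 ✓; ∠RVG = 135.2° ✓; |VG| = 17.80 ✓; ∠VGJ = 138.3° ✓; |GJ| = 25.10 ✓; ∠(GJ, JL) = 85.40° ✗; |JL| = 27.00 ✓.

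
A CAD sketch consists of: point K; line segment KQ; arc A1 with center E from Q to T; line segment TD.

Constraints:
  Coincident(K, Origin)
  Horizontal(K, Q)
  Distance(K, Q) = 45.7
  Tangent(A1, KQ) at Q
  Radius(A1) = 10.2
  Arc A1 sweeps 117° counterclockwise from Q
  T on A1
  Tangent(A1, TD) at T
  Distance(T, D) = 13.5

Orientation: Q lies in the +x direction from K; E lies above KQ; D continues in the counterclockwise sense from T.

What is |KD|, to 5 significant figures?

55.580

K is at the origin; KQ is horizontal with |KQ| = 45.7 and Q on the +x side, so Q = (45.700, 0.0000). The tangent condition forces EQ to be normal to KQ, so E = Q + (0, 10.2) = (45.700, 10.200). On A1, Q sits at bearing -90° from E; a 117° counterclockwise sweep puts T at bearing 27°, so T = E + 10.2·(cos 27°, sin 27°) = (54.788, 14.831). Since A1 is tangent to TD there, ET ⟂ TD, so TD runs along (−sin 27°, cos 27°); with |TD| = 13.5, D = (48.659, 26.859). Then |KD| = |D − K| = 55.580.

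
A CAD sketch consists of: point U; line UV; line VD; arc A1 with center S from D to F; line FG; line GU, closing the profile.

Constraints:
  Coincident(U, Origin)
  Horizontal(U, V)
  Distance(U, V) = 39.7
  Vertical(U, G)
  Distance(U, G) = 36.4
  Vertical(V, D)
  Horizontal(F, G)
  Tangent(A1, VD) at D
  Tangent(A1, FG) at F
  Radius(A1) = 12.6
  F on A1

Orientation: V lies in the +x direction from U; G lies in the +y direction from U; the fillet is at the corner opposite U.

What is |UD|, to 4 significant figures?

46.29

U is at the origin; U and V share the same y with |UV| = 39.7 and V on the +x side, so V = (39.70, 0.000). U and G share the same x with |UG| = 36.4 and G on the +y side, so G = (0.000, 36.40). The virtual corner opposite U is at (39.70, 36.40). A1 meets VD tangentially, so SD is at right angles to VD and the tangent condition forces SF to be normal to FG, with radius 12.6, so the center S sits 12.6 in from both sides at S = (27.10, 23.80). That places the tangent points at D = (39.70, 23.80) on VD and F = (27.10, 36.40) on FG. Then |UD| = |D − U| = 46.29.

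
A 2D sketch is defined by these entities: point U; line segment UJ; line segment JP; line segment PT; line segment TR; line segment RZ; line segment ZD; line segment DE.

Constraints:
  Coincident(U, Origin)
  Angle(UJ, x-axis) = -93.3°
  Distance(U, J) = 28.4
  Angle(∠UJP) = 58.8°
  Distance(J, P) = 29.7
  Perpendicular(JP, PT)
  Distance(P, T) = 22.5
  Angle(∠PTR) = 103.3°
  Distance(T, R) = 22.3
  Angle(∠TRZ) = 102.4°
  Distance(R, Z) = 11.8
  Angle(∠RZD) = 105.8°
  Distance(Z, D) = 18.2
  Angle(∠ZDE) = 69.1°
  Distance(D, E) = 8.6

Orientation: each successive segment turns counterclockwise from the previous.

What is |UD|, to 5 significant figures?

19.438

U is at the origin; UJ runs at -93.3° with length 28.4, so J = (-1.6348, -28.353). ∠UJP = 58.8° gives JP at 27.900° from the x-axis; with |JP| = 29.7, P = (24.613, -14.455). JP ⟂ PT, so PT runs at 117.90°; with |PT| = 22.5, T = (14.085, 5.4293). ∠PTR = 103.3° gives TR at -165.40° from the x-axis; with |TR| = 22.3, R = (-7.4953, -0.19181). ∠TRZ = 102.4° gives RZ at -87.800° from the x-axis; with |RZ| = 11.8, Z = (-7.0423, -11.983). ∠RZD = 105.8° gives ZD at -13.600° from the x-axis; with |ZD| = 18.2, D = (10.647, -16.263). Then |UD| = |D − U| = 19.438.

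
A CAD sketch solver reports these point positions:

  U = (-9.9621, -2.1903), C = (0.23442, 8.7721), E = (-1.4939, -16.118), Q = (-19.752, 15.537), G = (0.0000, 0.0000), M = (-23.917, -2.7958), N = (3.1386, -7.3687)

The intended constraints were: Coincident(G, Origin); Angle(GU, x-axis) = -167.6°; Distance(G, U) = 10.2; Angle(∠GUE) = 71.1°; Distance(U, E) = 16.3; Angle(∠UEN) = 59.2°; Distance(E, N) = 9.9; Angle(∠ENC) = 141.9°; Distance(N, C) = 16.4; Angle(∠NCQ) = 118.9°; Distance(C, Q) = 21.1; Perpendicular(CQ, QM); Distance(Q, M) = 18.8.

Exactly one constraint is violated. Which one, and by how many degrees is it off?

Perpendicular(CQ, QM) — off by 5.90°.

G = (0.00, 0.00) ✓; GU at -167.6° ✓; |GU| = 10.20 ✓; ∠GUE = 71.10° ✓; |UE| = 16.30 ✓; ∠UEN = 59.20° ✓; |EN| = 9.900 ✓; ∠ENC = 141.9° ✓; |NC| = 16.40 ✓; ∠NCQ = 118.9° ✓; |CQ| = 21.10 ✓; ∠(CQ, QM) = 95.90° ✗; |QM| = 18.80 ✓.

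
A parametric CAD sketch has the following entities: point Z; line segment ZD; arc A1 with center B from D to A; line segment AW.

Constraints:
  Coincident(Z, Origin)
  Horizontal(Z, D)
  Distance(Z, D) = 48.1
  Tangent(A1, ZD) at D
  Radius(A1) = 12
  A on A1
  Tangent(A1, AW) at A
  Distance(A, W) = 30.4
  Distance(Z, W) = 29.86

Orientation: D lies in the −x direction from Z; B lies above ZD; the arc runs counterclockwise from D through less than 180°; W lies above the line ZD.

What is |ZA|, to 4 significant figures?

40.02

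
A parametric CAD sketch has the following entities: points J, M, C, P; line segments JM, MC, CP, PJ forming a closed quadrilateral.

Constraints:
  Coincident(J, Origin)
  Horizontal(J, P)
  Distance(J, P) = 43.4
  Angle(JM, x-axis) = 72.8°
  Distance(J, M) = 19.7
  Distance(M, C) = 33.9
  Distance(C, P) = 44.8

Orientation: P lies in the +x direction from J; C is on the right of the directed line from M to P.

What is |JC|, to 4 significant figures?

14.79

J is at the origin; J and P share the same y with |JP| = 43.4 and P in +x, so P = (43.4, 0). JM runs at 72.8° with |JM| = 19.7, so M = (5.825, 18.82). C is determined by |MC| = 33.9 and |CP| = 44.8 together: it lies at the intersection of circle(M, 33.9) and circle(P, 44.8). With |MP| = 42.02, the foot of the radical line on MP is 10.81 from M and the perpendicular offset is √(33.9² − 10.81²) = 32.13. Taking the right-of-MP solution: C = (1.098, -14.75).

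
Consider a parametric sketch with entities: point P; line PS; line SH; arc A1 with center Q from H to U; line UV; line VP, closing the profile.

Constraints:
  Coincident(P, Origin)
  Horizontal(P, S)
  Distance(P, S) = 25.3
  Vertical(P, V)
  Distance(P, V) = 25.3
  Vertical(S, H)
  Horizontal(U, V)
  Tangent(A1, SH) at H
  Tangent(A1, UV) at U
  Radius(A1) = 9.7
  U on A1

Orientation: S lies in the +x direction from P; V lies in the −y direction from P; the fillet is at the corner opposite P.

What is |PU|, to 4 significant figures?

29.72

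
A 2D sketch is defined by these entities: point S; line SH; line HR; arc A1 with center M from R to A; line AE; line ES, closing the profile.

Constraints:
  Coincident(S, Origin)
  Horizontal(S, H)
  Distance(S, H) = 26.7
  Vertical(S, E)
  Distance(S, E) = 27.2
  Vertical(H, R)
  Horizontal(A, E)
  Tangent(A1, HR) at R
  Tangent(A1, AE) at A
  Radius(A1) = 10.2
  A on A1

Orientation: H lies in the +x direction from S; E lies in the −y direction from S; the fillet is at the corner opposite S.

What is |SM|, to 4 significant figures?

23.69

S is at the origin; S and H share the same y with |SH| = 26.7 and H on the +x side, so H = (26.70, 0.000). S and E share the same x with |SE| = 27.2 and E on the −y side, so E = (0.000, -27.20). The virtual corner opposite S is at (26.70, -27.20). The tangent condition forces MR to be normal to HR and since A1 is tangent to AE there, MA ⟂ AE, with radius 10.2, so the center M sits 10.2 in from both sides at M = (16.50, -17.00). Then |SM| = |M − S| = 23.69.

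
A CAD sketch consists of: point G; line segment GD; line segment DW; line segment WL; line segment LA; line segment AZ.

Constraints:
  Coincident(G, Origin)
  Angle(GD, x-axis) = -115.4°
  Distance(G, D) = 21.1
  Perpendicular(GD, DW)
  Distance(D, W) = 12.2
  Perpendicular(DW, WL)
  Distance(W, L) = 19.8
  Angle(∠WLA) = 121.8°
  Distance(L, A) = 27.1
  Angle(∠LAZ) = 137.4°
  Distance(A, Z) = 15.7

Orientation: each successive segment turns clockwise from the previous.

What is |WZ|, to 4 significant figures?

49.48

G is at the origin; GD runs at -115.4° with length 21.1, so D = (-9.051, -19.06). GD is perpendicular to DW, so DW runs at 154.6°; with |DW| = 12.2, W = (-20.07, -13.83). DW is perpendicular to WL, so WL runs at 64.60°; with |WL| = 19.8, L = (-11.58, 4.059). ∠WLA = 121.8° gives LA at 6.400° from the x-axis; with |LA| = 27.1, A = (15.35, 7.079). ∠LAZ = 137.4° gives AZ at -36.20° from the x-axis; with |AZ| = 15.7, Z = (28.02, -2.193). Then |WZ| = |Z − W| = 49.48.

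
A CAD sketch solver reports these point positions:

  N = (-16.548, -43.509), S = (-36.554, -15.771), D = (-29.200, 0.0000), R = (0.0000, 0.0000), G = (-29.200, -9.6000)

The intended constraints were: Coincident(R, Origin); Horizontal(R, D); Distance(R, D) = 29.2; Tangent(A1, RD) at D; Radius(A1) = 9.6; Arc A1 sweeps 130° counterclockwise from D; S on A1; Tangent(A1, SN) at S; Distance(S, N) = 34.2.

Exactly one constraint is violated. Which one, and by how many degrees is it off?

Tangent(A1, SN) at S — off by 4.20°.

R = (0.00, 0.00) ✓; R.y = 0.00, D.y = 0.00 ✓; |RD| = 29.20 ✓; ∠(GD, DR) = 90.00° ✓; |GD| = 9.600 ✓; bearing(G→S) − bearing(G→D) = 130.0° ✓; |GS| = 9.600 ✓; ∠(GS, SN) = 94.20° ✗; |SN| = 34.20 ✓.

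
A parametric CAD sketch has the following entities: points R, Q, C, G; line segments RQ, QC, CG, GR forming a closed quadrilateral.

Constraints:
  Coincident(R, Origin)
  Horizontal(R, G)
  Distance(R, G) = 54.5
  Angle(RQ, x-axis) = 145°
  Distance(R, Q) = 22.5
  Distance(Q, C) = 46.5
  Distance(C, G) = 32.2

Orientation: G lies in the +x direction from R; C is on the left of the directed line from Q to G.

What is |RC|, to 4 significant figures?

33.10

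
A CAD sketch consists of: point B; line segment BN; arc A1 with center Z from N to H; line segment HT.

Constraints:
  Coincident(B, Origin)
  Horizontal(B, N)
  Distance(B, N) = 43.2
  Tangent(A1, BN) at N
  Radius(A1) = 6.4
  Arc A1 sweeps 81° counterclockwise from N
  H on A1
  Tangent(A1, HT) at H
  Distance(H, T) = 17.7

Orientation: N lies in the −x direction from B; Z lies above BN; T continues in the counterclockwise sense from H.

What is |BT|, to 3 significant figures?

41.1

On A1, N sits at bearing -90° from Z; an 81° counterclockwise sweep puts H at bearing -9°, so H = Z + 6.4·(cos -9°, sin -9°) = (-36.9, 5.40). A1 meets HT tangentially, so ZH is at right angles to HT, so HT runs along (−sin -9°, cos -9°); with |HT| = 17.7, T = (-34.1, 22.9). Then |BT| = |T − B| = 41.1.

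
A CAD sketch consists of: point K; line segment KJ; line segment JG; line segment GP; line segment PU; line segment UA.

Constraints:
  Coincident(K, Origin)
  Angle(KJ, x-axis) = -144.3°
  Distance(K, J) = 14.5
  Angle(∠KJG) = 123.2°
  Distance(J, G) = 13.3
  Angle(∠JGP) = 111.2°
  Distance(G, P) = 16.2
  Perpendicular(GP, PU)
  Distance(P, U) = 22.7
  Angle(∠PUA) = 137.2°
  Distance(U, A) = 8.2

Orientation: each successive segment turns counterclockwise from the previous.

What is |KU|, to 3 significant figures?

12.7

K is at the origin; KJ runs at -144.3° with length 14.5, so J = (-11.8, -8.46). ∠KJG = 123.2° gives JG at -87.5° from the x-axis; with |JG| = 13.3, G = (-11.2, -21.7). ∠JGP = 111.2° gives GP at -18.7° from the x-axis; with |GP| = 16.2, P = (4.15, -26.9). GP ⟂ PU, so PU runs at 71.3°; with |PU| = 22.7, U = (11.4, -5.44). Then |KU| = |U − K| = 12.7.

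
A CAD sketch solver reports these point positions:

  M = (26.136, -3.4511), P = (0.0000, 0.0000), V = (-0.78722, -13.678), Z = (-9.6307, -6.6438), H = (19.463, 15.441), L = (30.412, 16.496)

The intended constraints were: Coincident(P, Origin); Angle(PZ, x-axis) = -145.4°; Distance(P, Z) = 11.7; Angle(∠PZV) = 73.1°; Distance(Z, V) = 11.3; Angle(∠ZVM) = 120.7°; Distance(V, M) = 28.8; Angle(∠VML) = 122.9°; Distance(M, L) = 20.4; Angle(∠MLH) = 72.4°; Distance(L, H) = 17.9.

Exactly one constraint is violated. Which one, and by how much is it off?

Distance(L, H) = 17.9 — off by 6.90.

P = (0.00, 0.00) ✓; PZ at -145.4° ✓; |PZ| = 11.70 ✓; ∠PZV = 73.10° ✓; |ZV| = 11.30 ✓; ∠ZVM = 120.7° ✓; |VM| = 28.80 ✓; ∠VML = 122.9° ✓; |ML| = 20.40 ✓; ∠MLH = 72.40° ✓; |LH| = 11.00 ✗.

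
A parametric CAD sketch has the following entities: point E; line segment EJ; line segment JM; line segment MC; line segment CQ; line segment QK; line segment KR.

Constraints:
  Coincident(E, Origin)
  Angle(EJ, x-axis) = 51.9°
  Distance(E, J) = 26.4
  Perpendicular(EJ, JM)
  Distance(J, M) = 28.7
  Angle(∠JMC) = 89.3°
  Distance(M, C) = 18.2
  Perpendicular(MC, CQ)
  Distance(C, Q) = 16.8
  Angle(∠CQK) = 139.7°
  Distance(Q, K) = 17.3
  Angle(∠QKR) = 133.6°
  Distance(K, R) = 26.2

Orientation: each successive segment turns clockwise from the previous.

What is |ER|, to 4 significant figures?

46.00

E is at the origin; EJ runs at 51.9° with length 26.4, so J = (16.29, 20.78). EJ ⟂ JM, so JM runs at -38.10°; with |JM| = 28.7, M = (38.87, 3.066). ∠JMC = 89.3° gives MC at -128.8° from the x-axis; with |MC| = 18.2, C = (27.47, -11.12). MC is perpendicular to CQ, so CQ runs at 141.2°; with |CQ| = 16.8, Q = (14.38, -0.5909). ∠CQK = 139.7° gives QK at 100.9° from the x-axis; with |QK| = 17.3, K = (11.11, 16.40). ∠QKR = 133.6° gives KR at 54.50° from the x-axis; with |KR| = 26.2, R = (26.32, 37.73). Then |ER| = |R − E| = 46.00.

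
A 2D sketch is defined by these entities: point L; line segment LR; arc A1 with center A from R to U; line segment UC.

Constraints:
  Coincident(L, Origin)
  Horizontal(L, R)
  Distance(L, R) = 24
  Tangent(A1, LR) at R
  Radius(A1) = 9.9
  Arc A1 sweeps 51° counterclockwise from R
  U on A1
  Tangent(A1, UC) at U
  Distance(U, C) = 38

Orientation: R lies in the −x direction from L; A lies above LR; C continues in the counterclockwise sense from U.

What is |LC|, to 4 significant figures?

34.06

L is at the origin; L and R share the same y with |LR| = 24.0 and R on the −x side, so R = (-24.00, 0.000). A1 meets LR tangentially, so AR is at right angles to LR, so A = R + (0, 9.9) = (-24.00, 9.900). On A1, R sits at bearing -90° from A; a 51° counterclockwise sweep puts U at bearing -39°, so U = A + 9.9·(cos -39°, sin -39°) = (-16.31, 3.670). A1 meets UC tangentially, so AU is at right angles to UC, so UC runs along (−sin -39°, cos -39°); with |UC| = 38.0, C = (7.608, 33.20). Then |LC| = |C − L| = 34.06.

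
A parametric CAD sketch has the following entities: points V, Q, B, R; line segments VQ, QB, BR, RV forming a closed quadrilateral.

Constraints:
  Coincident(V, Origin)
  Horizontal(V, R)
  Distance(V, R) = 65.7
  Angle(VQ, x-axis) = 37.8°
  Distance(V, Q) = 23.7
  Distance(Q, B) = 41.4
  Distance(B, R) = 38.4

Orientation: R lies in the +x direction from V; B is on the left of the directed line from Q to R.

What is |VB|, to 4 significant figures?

65.02

Checks: |QB| = 41.40 ✓; |BR| = 38.40 ✓.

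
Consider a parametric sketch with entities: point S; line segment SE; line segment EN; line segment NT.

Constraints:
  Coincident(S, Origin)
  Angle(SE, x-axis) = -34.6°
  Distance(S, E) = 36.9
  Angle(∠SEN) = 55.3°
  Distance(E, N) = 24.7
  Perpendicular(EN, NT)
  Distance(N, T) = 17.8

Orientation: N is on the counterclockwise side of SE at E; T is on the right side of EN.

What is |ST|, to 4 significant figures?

48.28

∠SEN = 55.3°, so EN runs at -34.6° + (180° − 55.3°) = 90.10° from the x-axis; with |EN| = 24.7, N = E + 24.7·(cos 90.10°, sin 90.10°) = (30.33, 3.747). The perpendicularity gives NT at right angles to EN; with |NT| = 17.8 on the right of EN, T = N + 17.8·(1.000, 0.001745) = (48.13, 3.778). Then |ST| = |T − S| = 48.28.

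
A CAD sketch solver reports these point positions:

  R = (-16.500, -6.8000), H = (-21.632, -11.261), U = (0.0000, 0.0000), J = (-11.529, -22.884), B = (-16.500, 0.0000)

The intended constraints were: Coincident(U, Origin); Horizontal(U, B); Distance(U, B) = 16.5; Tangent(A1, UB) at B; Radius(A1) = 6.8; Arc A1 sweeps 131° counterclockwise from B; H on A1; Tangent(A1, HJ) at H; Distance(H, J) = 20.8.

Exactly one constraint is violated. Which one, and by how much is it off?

Distance(H, J) = 20.8 — off by 5.40.

U = (0.00, 0.00) ✓; U.y = 0.00, B.y = 0.00 ✓; |UB| = 16.50 ✓; ∠(RB, BU) = 90.00° ✓; |RB| = 6.800 ✓; bearing(R→H) − bearing(R→B) = 131.0° ✓; |RH| = 6.800 ✓; ∠(RH, HJ) = 90.00° ✓; |HJ| = 15.40 ✗.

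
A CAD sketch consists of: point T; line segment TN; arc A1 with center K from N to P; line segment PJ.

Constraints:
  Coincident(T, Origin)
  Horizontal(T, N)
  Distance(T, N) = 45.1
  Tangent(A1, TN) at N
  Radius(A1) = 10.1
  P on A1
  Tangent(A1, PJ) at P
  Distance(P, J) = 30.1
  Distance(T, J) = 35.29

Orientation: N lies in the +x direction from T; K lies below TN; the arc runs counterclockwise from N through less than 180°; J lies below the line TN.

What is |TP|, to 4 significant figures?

37.03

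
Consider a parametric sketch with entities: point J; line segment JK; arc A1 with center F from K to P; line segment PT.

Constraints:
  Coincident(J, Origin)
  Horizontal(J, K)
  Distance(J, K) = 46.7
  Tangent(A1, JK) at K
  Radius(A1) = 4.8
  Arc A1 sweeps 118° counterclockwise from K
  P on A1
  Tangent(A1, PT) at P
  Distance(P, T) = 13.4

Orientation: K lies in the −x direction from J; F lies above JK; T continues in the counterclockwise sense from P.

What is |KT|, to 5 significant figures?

18.996

J is at the origin; JK is horizontal with |JK| = 46.7 and K on the −x side, so K = (-46.700, 0.0000). Tangency of A1 to JK means the radius FK is perpendicular to JK, so F = K + (0, 4.8) = (-46.700, 4.8000). On A1, K sits at bearing -90° from F; a 118° counterclockwise sweep puts P at bearing 28°, so P = F + 4.8·(cos 28°, sin 28°) = (-42.462, 7.0535). A1 meets PT tangentially, so FP is at right angles to PT, so PT runs along (−sin 28°, cos 28°); with |PT| = 13.4, T = (-48.753, 18.885). Then |KT| = |T − K| = 18.996.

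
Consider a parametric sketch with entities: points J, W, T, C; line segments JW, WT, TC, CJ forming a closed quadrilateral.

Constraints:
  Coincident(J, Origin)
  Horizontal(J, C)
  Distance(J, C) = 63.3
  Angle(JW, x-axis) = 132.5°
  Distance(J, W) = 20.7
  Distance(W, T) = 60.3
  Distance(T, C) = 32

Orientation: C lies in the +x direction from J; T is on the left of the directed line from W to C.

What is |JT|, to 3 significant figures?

52.4

J is at the origin; JC is horizontal with |JC| = 63.3 and C in +x, so C = (63.3, 0). JW runs at 132.5° with |JW| = 20.7, so W = (-14.0, 15.3). T is determined by |WT| = 60.3 and |TC| = 32.0 together: it lies at the intersection of circle(W, 60.3) and circle(C, 32.0). With |WC| = 78.8, the foot of the radical line on WC is 56.0 from W and the perpendicular offset is √(60.3² − 56.0²) = 22.4. Taking the left-of-WC solution: T = (45.3, 26.4).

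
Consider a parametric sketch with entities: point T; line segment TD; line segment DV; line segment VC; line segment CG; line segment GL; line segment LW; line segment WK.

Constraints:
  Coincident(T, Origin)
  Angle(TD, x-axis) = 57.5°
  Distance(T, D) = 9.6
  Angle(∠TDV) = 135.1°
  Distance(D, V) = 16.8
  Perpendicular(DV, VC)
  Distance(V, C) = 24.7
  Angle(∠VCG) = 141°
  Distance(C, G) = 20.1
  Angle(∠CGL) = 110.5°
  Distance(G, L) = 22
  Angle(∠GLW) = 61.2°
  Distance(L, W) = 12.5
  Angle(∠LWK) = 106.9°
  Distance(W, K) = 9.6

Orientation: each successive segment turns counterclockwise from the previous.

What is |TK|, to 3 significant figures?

24.2

T is at the origin; TD runs at 57.5° with length 9.6, so D = (5.16, 8.10). ∠TDV = 135.1° gives DV at 102° from the x-axis; with |DV| = 16.8, V = (1.55, 24.5). The perpendicularity gives VC at right angles to DV, so VC runs at -168°; with |VC| = 24.7, C = (-22.6, 19.2). ∠VCG = 141.0° gives CG at -129° from the x-axis; with |CG| = 20.1, G = (-35.1, 3.49). ∠CGL = 110.5° gives GL at -59.1° from the x-axis; with |GL| = 22.0, L = (-23.8, -15.4). ∠GLW = 61.2° gives LW at 59.7° from the x-axis; with |LW| = 12.5, W = (-17.5, -4.59). ∠LWK = 106.9° gives WK at 133° from the x-axis; with |WK| = 9.6, K = (-24.0, 2.45). Then |TK| = |K − T| = 24.2.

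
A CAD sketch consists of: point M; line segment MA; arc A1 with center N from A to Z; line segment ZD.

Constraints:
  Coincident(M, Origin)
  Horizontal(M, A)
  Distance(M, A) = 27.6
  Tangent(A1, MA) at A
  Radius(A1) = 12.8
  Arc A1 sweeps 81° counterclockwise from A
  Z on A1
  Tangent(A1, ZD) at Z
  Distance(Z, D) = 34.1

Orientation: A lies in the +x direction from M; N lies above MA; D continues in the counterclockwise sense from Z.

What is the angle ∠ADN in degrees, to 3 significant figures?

7.57°

On A1, A sits at bearing -90° from N; an 81° counterclockwise sweep puts Z at bearing -9°, so Z = N + 12.8·(cos -9°, sin -9°) = (40.2, 10.8). A1 meets ZD tangentially, so NZ is at right angles to ZD, so ZD runs along (−sin -9°, cos -9°); with |ZD| = 34.1, D = (45.6, 44.5). Then cos ∠ADN = DA·DN / (|DA||DN|), giving 7.57°.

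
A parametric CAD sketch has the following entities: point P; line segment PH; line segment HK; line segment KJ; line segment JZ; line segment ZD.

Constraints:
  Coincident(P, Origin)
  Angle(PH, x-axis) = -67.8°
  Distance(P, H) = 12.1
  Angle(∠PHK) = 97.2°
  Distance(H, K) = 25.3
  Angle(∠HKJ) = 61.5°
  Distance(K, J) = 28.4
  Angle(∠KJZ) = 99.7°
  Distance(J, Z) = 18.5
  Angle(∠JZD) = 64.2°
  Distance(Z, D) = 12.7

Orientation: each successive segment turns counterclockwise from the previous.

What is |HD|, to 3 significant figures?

10.4

P is at the origin; PH runs at -67.8° with length 12.1, so H = (4.57, -11.2). ∠PHK = 97.2° gives HK at 15.0° from the x-axis; with |HK| = 25.3, K = (29.0, -4.65). ∠HKJ = 61.5° gives KJ at 134° from the x-axis; with |KJ| = 28.4, J = (9.46, 15.9). ∠KJZ = 99.7° gives JZ at -146° from the x-axis; with |JZ| = 18.5, Z = (-5.91, 5.65). ∠JZD = 64.2° gives ZD at -30.4° from the x-axis; with |ZD| = 12.7, D = (5.04, -0.772). Then |HD| = |D − H| = 10.4.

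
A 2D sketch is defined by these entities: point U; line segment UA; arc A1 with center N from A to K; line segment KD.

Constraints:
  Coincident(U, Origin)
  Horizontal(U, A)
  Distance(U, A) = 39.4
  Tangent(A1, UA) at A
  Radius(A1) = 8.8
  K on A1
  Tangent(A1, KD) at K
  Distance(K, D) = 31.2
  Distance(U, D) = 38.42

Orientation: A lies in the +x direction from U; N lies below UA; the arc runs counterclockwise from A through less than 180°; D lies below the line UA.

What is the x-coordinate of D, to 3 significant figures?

18.6

Checks: |UA| = 39.40 ✓; |NK| = 8.800 ✓; ∠(NK, KD) = 90.00° ✓; |KD| = 31.20 ✓; |UD| = 38.42 ✓.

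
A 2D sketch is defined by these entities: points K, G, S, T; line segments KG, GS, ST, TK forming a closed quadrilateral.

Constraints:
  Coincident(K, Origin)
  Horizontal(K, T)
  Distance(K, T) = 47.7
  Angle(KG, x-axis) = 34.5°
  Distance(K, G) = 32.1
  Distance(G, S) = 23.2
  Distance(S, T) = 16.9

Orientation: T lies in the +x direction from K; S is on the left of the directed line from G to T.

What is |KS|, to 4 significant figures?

52.38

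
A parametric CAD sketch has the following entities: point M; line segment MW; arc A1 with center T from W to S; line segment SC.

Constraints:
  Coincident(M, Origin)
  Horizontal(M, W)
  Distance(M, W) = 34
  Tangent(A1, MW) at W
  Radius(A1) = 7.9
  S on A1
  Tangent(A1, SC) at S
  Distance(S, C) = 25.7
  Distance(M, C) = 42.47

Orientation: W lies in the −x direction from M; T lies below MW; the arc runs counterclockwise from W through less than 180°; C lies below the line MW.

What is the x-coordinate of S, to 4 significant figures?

-40.52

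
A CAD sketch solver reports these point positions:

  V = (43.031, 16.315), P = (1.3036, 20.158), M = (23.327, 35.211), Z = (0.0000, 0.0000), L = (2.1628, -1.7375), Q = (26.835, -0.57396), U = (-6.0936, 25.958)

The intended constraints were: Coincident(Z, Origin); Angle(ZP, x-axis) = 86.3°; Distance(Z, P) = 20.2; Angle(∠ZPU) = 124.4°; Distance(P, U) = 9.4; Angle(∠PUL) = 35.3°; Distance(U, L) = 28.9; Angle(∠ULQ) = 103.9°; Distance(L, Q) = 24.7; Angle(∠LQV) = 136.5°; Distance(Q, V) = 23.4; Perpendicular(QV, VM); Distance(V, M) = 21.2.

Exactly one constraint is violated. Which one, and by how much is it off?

Distance(V, M) = 21.2 — off by 6.10.

Z = (0.00, 0.00) ✓; ZP at 86.30° ✓; |ZP| = 20.20 ✓; ∠ZPU = 124.4° ✓; |PU| = 9.400 ✓; ∠PUL = 35.30° ✓; |UL| = 28.90 ✓; ∠ULQ = 103.9° ✓; |LQ| = 24.70 ✓; ∠LQV = 136.5° ✓; |QV| = 23.40 ✓; ∠(QV, VM) = 90.00° ✓; |VM| = 27.30 ✗.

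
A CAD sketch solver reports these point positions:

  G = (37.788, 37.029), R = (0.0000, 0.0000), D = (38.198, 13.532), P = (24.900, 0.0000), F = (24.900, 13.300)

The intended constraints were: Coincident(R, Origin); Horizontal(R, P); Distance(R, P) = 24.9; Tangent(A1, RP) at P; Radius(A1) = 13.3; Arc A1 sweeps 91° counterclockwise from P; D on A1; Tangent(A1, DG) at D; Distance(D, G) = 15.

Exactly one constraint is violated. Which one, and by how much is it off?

Distance(D, G) = 15 — off by 8.50.

R = (0.00, 0.00) ✓; R.y = 0.00, P.y = 0.00 ✓; |RP| = 24.90 ✓; ∠(FP, PR) = 90.00° ✓; |FP| = 13.30 ✓; bearing(F→D) − bearing(F→P) = 91.00° ✓; |FD| = 13.30 ✓; ∠(FD, DG) = 90.00° ✓; |DG| = 23.50 ✗.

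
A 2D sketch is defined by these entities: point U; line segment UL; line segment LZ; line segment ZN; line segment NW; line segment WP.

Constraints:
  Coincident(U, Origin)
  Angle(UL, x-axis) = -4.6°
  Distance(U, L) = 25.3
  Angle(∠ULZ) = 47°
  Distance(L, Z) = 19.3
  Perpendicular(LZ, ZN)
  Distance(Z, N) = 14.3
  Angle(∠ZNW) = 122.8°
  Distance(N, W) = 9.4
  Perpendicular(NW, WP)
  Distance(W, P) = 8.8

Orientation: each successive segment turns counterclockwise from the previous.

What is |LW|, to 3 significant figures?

22.5

U is at the origin; UL runs at -4.6° with length 25.3, so L = (25.2, -2.03). ∠ULZ = 47.0° gives LZ at 128° from the x-axis; with |LZ| = 19.3, Z = (13.2, 13.1). LZ is perpendicular to ZN, so ZN runs at -142°; with |ZN| = 14.3, N = (2.02, 4.21). ∠ZNW = 122.8° gives NW at -84.4° from the x-axis; with |NW| = 9.4, W = (2.94, -5.14). Then |LW| = |W − L| = 22.5.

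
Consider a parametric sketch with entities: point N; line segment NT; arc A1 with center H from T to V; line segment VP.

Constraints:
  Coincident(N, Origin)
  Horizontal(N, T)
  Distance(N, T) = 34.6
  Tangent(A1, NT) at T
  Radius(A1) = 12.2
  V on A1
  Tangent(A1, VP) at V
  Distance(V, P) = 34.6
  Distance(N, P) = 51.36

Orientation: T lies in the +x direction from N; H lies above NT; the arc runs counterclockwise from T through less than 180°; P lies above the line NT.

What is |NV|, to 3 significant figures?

48.3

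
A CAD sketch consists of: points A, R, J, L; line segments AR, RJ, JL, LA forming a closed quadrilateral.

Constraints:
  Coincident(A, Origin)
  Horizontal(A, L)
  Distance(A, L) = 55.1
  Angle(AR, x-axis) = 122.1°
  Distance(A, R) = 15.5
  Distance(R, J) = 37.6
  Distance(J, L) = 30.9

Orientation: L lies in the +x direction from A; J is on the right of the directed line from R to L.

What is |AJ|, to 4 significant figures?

25.16

Checks: |RJ| = 37.60 ✓; |JL| = 30.90 ✓.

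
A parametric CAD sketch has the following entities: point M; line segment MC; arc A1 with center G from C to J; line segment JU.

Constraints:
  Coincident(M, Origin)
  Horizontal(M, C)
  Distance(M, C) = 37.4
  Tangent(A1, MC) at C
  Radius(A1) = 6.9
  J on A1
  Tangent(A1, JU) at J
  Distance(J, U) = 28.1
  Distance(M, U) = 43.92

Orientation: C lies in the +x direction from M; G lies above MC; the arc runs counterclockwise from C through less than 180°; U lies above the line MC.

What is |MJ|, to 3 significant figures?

44.5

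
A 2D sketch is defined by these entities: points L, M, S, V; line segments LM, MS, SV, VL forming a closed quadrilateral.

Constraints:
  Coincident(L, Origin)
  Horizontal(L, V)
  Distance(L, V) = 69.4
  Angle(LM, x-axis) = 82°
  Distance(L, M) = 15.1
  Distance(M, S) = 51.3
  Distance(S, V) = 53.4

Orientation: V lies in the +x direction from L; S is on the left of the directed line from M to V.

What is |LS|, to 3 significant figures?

63.0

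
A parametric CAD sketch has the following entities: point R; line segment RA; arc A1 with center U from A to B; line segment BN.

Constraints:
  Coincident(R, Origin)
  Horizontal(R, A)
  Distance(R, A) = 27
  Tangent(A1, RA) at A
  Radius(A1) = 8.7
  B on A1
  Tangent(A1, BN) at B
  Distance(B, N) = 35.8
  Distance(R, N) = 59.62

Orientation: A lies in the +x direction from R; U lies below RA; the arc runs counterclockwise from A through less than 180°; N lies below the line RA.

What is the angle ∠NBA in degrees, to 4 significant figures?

116.2°

Checks: |UB| = 8.700 ✓; ∠(UB, BN) = 90.00° ✓; |BN| = 35.80 ✓; |RN| = 59.62 ✓.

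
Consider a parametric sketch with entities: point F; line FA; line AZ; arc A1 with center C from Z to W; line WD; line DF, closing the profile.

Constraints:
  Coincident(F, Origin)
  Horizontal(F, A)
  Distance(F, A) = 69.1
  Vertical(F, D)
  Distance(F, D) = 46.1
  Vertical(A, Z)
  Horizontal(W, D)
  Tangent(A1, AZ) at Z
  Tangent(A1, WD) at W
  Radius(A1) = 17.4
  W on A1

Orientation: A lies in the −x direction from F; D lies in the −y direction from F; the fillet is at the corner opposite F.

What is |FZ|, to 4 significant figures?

74.82

F is at the origin; FA is horizontal with |FA| = 69.1 and A on the −x side, so A = (-69.10, 0.000). FD is vertical with |FD| = 46.1 and D on the −y side, so D = (0.000, -46.10). The virtual corner opposite F is at (-69.10, -46.10). The tangent condition forces CZ to be normal to AZ and the tangent condition forces CW to be normal to WD, with radius 17.4, so the center C sits 17.4 in from both sides at C = (-51.70, -28.70). That places the tangent points at Z = (-69.10, -28.70) on AZ and W = (-51.70, -46.10) on WD. Then |FZ| = |Z − F| = 74.82.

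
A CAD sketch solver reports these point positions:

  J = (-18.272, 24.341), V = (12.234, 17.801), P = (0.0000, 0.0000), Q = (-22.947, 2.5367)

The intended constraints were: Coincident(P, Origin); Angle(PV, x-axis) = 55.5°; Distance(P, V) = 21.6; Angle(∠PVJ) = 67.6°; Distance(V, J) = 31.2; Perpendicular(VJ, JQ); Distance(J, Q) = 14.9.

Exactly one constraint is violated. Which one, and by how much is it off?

Distance(J, Q) = 14.9 — off by 7.40.

P = (0.00, 0.00) ✓; PV at 55.50° ✓; |PV| = 21.60 ✓; ∠PVJ = 67.60° ✓; |VJ| = 31.20 ✓; ∠(VJ, JQ) = 90.00° ✓; |JQ| = 22.30 ✗.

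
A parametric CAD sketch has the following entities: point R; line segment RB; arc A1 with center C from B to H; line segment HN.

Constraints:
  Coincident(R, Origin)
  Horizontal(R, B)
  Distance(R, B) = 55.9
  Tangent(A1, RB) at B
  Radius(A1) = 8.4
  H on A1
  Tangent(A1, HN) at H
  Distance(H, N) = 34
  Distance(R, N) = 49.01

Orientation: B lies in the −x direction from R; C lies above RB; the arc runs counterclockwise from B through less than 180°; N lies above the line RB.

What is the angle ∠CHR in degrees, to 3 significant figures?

160°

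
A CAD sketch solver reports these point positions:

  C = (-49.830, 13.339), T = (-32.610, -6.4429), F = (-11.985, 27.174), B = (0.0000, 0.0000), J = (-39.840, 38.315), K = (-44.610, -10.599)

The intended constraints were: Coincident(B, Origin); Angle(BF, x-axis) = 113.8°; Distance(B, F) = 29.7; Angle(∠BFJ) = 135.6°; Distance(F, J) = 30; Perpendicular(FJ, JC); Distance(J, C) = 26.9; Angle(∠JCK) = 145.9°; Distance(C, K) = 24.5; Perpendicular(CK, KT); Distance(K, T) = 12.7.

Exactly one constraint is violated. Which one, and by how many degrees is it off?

Perpendicular(CK, KT) — off by 6.80°.

B = (0.00, 0.00) ✓; BF at 113.8° ✓; |BF| = 29.70 ✓; ∠BFJ = 135.6° ✓; |FJ| = 30.00 ✓; ∠(FJ, JC) = 90.00° ✓; |JC| = 26.90 ✓; ∠JCK = 145.9° ✓; |CK| = 24.50 ✓; ∠(CK, KT) = 96.80° ✗; |KT| = 12.70 ✓.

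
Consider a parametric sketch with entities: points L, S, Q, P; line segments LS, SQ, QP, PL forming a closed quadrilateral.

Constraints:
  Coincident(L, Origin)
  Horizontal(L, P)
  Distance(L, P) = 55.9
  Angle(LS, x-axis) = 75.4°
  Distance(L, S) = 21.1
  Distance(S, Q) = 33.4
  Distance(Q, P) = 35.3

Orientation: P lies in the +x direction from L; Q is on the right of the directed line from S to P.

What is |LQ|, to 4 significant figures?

23.37

Checks: |SQ| = 33.40 ✓; |QP| = 35.30 ✓.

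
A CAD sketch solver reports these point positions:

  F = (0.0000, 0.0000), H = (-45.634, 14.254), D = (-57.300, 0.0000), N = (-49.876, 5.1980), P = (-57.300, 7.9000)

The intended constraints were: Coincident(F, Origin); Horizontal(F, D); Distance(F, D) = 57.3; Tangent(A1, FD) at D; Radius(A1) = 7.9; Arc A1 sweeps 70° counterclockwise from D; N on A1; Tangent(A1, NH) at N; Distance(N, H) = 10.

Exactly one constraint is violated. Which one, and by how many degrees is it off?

Tangent(A1, NH) at N — off by 5.10°.

F = (0.00, 0.00) ✓; F.y = 0.00, D.y = 0.00 ✓; |FD| = 57.30 ✓; ∠(PD, DF) = 90.00° ✓; |PD| = 7.900 ✓; bearing(P→N) − bearing(P→D) = 70.00° ✓; |PN| = 7.900 ✓; ∠(PN, NH) = 95.10° ✗; |NH| = 10.00 ✓.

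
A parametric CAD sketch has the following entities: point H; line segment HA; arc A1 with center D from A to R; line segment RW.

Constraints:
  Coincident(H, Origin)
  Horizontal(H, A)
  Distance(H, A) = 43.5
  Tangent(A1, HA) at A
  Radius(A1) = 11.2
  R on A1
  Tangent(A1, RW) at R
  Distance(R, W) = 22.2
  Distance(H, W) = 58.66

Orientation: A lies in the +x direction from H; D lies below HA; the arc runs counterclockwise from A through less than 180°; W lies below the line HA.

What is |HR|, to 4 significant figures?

38.32

H is at the origin; HA is horizontal with |HA| = 43.5 and A on the +x side, so A = (43.50, 0.000). Since A1 is tangent to HA there, DA ⟂ HA, so D = A + (0, -11.2) = (43.50, -11.20). Since DR ⟂ RW (tangency), |DW| = √(11.2² + 22.2²) = 24.87 regardless of where R sits on A1. So W lies on both circle(H, 58.66) and circle(D, 24.87); the below-HA intersection is W = (46.39, -35.90). R is the foot of the tangent from W: R = (34.16, -17.37).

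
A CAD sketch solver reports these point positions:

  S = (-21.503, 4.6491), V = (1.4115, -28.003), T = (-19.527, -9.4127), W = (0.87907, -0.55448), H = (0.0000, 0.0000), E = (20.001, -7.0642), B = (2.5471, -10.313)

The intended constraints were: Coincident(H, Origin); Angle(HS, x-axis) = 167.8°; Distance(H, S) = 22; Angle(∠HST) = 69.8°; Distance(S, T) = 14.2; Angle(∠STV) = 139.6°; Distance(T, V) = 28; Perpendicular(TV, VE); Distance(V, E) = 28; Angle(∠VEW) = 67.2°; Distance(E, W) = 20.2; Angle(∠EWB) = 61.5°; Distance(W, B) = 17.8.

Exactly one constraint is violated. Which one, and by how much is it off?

Distance(W, B) = 17.8 — off by 7.90.

H = (0.00, 0.00) ✓; HS at 167.8° ✓; |HS| = 22.00 ✓; ∠HST = 69.80° ✓; |ST| = 14.20 ✓; ∠STV = 139.6° ✓; |TV| = 28.00 ✓; ∠(TV, VE) = 90.00° ✓; |VE| = 28.00 ✓; ∠VEW = 67.20° ✓; |EW| = 20.20 ✓; ∠EWB = 61.50° ✓; |WB| = 9.900 ✗.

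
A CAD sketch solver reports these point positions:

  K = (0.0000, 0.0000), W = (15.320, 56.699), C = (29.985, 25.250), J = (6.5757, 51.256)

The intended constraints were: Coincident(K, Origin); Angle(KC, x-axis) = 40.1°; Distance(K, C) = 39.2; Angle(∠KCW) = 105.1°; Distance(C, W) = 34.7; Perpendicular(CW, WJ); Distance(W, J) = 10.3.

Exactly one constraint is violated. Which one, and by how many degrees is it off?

Perpendicular(CW, WJ) — off by 6.90°.

K = (0.00, 0.00) ✓; KC at 40.10° ✓; |KC| = 39.20 ✓; ∠KCW = 105.1° ✓; |CW| = 34.70 ✓; ∠(CW, WJ) = 96.90° ✗; |WJ| = 10.30 ✓.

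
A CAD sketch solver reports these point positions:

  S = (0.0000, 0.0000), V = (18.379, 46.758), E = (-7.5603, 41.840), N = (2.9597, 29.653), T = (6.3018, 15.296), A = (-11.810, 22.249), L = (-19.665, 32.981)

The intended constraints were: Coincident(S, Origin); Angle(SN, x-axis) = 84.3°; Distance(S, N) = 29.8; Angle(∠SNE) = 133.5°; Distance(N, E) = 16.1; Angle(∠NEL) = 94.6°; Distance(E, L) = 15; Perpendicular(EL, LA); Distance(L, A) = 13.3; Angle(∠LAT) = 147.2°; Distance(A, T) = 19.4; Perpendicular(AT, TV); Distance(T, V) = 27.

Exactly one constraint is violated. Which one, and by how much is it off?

Distance(T, V) = 27 — off by 6.70.

S = (0.00, 0.00) ✓; SN at 84.30° ✓; |SN| = 29.80 ✓; ∠SNE = 133.5° ✓; |NE| = 16.10 ✓; ∠NEL = 94.60° ✓; |EL| = 15.00 ✓; ∠(EL, LA) = 90.00° ✓; |LA| = 13.30 ✓; ∠LAT = 147.2° ✓; |AT| = 19.40 ✓; ∠(AT, TV) = 90.00° ✓; |TV| = 33.70 ✗.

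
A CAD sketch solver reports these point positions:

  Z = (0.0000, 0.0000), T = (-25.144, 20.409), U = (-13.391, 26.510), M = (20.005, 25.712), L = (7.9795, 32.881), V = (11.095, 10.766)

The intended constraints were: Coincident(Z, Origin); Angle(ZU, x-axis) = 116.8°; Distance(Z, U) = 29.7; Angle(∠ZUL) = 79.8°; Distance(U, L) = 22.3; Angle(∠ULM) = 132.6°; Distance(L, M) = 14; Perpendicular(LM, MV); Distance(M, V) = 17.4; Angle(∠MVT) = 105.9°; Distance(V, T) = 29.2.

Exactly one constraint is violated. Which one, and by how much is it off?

Distance(V, T) = 29.2 — off by 8.30.

Z = (0.00, 0.00) ✓; ZU at 116.8° ✓; |ZU| = 29.70 ✓; ∠ZUL = 79.80° ✓; |UL| = 22.30 ✓; ∠ULM = 132.6° ✓; |LM| = 14.00 ✓; ∠(LM, MV) = 90.00° ✓; |MV| = 17.40 ✓; ∠MVT = 105.9° ✓; |VT| = 37.50 ✗.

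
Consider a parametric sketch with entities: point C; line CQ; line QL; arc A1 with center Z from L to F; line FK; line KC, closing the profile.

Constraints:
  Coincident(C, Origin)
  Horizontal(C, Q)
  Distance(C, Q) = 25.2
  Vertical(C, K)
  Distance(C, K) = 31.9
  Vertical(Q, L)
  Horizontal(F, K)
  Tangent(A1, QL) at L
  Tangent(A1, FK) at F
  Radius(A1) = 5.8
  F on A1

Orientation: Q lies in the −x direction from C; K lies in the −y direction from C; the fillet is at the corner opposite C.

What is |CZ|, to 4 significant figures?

32.52

C is at the origin; C and Q share the same y with |CQ| = 25.2 and Q on the −x side, so Q = (-25.20, 0.000). CK is vertical with |CK| = 31.9 and K on the −y side, so K = (0.000, -31.90). The virtual corner opposite C is at (-25.20, -31.90). Tangency of A1 to QL means the radius ZL is perpendicular to QL and A1 meets FK tangentially, so ZF is at right angles to FK, with radius 5.8, so the center Z sits 5.8 in from both sides at Z = (-19.40, -26.10). Then |CZ| = |Z − C| = 32.52.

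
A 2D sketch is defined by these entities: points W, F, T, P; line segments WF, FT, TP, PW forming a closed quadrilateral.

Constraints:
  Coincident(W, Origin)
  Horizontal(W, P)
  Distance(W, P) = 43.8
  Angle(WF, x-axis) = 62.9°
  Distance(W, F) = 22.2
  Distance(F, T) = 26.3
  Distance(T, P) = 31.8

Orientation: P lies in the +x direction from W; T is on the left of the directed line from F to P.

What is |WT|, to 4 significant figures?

45.70

Checks: |FT| = 26.30 ✓; |TP| = 31.80 ✓.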